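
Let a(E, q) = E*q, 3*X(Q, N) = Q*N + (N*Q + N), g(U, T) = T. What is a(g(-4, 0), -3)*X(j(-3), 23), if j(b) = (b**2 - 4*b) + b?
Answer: 0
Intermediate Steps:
j(b) = b**2 - 3*b
X(Q, N) = N/3 + 2*N*Q/3 (X(Q, N) = (Q*N + (N*Q + N))/3 = (N*Q + (N + N*Q))/3 = (N + 2*N*Q)/3 = N/3 + 2*N*Q/3)
a(g(-4, 0), -3)*X(j(-3), 23) = (0*(-3))*((1/3)*23*(1 + 2*(-3*(-3 - 3)))) = 0*((1/3)*23*(1 + 2*(-3*(-6)))) = 0*((1/3)*23*(1 + 2*18)) = 0*((1/3)*23*(1 + 36)) = 0*((1/3)*23*37) = 0*(851/3) = 0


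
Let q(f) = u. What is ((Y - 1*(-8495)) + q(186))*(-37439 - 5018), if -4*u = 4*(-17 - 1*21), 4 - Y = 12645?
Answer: 174413356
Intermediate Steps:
Y = -12641 (Y = 4 - 1*12645 = 4 - 12645 = -12641)
u = 38 (u = -(-17 - 1*21) = -(-17 - 21) = -(-38) = -¼*(-152) = 38)
q(f) = 38
((Y - 1*(-8495)) + q(186))*(-37439 - 5018) = ((-12641 - 1*(-8495)) + 38)*(-37439 - 5018) = ((-12641 + 8495) + 38)*(-42457) = (-4146 + 38)*(-42457) = -4108*(-42457) = 174413356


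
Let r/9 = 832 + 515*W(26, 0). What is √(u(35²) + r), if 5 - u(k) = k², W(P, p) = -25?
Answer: I*√1609007 ≈ 1268.5*I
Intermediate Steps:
u(k) = 5 - k²
r = -108387 (r = 9*(832 + 515*(-25)) = 9*(832 - 12875) = 9*(-12043) = -108387)
√(u(35²) + r) = √((5 - (35²)²) - 108387) = √((5 - 1*1225²) - 108387) = √((5 - 1*1500625) - 108387) = √((5 - 1500625) - 108387) = √(-1500620 - 108387) = √(-1609007) = I*√1609007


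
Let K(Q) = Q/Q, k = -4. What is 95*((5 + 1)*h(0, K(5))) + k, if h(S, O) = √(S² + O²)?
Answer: 566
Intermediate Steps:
K(Q) = 1
h(S, O) = √(O² + S²)
95*((5 + 1)*h(0, K(5))) + k = 95*((5 + 1)*√(1² + 0²)) - 4 = 95*(6*√(1 + 0)) - 4 = 95*(6*√1) - 4 = 95*(6*1) - 4 = 95*6 - 4 = 570 - 4 = 566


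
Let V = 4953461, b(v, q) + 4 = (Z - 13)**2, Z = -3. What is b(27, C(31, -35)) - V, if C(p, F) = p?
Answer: -4953209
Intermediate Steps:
b(v, q) = 252 (b(v, q) = -4 + (-3 - 13)**2 = -4 + (-16)**2 = -4 + 256 = 252)
b(27, C(31, -35)) - V = 252 - 1*4953461 = 252 - 4953461 = -4953209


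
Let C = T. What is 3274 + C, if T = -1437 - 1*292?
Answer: 1545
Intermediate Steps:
T = -1729 (T = -1437 - 292 = -1729)
C = -1729
3274 + C = 3274 - 1729 = 1545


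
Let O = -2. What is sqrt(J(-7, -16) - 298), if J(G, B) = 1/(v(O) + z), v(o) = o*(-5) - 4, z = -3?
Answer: I*sqrt(2679)/3 ≈ 17.253*I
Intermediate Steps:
v(o) = -4 - 5*o (v(o) = -5*o - 4 = -4 - 5*o)
J(G, B) = 1/3 (J(G, B) = 1/((-4 - 5*(-2)) - 3) = 1/((-4 + 10) - 3) = 1/(6 - 3) = 1/3)
sqrt(J(-7, -16) - 298) = sqrt(1/3 - 298) = sqrt(-893/3) = I*sqrt(2679)/3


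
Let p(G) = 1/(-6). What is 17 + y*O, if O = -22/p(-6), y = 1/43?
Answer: 863/43 ≈ 20.070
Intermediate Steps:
y = 1/43 ≈ 0.023256
p(G) = -1/6
O = 132 (O = -22/(-1/6) = -22*(-6) = 132)
17 + y*O = 17 + (1/43)*132 = 17 + 132/43 = 863/43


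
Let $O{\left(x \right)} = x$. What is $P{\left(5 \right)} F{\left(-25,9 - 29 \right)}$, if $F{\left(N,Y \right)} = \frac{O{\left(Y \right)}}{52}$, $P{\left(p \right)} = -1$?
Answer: $\frac{5}{13} \approx 0.38462$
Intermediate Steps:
$F{\left(N,Y \right)} = \frac{Y}{52}$
$P{\left(5 \right)} F{\left(-25,9 - 29 \right)} = - \frac{9 - 29}{52} = - \frac{-20}{52} = \left(-1\right) \left(- \frac{5}{13}\right) = \frac{5}{13}$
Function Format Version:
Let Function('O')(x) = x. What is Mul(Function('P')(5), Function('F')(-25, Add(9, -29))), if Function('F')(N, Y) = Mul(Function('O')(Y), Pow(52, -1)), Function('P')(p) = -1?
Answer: Rational(5, 13) ≈ 0.38462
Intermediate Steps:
Function('F')(N, Y) = Mul(Rational(1, 52), Y) (Function('F')(N, Y) = Mul(Y, Pow(52, -1)) = Mul(Y, Rational(1, 52)) = Mul(Rational(1, 52), Y))
Mul(Function('P')(5), Function('F')(-25, Add(9, -29))) = Mul(-1, Mul(Rational(1, 52), Add(9, -29))) = Mul(-1, Mul(Rational(1, 52), -20)) = Mul(-1, Rational(-5, 13)) = Rational(5, 13)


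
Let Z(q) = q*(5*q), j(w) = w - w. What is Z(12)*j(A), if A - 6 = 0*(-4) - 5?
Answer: 0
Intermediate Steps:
A = 1 (A = 6 + (0*(-4) - 5) = 6 + (0 - 5) = 6 - 5 = 1)
j(w) = 0
Z(q) = 5*q²
Z(12)*j(A) = (5*12²)*0 = (5*144)*0 = 720*0 = 0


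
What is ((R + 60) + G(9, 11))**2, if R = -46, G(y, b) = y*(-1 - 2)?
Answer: 169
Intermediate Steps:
G(y, b) = -3*y (G(y, b) = y*(-3) = -3*y)
((R + 60) + G(9, 11))**2 = ((-46 + 60) - 3*9)**2 = (14 - 27)**2 = (-13)**2 = 169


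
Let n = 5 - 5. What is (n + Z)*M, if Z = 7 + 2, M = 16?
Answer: 144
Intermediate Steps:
n = 0
Z = 9
(n + Z)*M = (0 + 9)*16 = 9*16 = 144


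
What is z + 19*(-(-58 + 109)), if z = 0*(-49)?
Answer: -969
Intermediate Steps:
z = 0
z + 19*(-(-58 + 109)) = 0 + 19*(-(-58 + 109)) = 0 + 19*(-1*51) = 0 + 19*(-51) = 0 - 969 = -969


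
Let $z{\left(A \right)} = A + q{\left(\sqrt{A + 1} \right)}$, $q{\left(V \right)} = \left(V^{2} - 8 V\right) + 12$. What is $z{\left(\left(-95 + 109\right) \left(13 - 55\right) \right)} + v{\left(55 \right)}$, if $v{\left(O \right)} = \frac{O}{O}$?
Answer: $-1162 - 8 i \sqrt{587} \approx -1162.0 - 193.82 i$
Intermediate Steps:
$v{\left(O \right)} = 1$
$q{\left(V \right)} = 12 + V^{2} - 8 V$
$z{\left(A \right)} = 13 - 8 \sqrt{1 + A} + 2 A$ ($z{\left(A \right)} = A + \left(12 + \left(\sqrt{A + 1}\right)^{2} - 8 \sqrt{A + 1}\right) = A + \left(12 + \left(\sqrt{1 + A}\right)^{2} - 8 \sqrt{1 + A}\right) = A + \left(12 + \left(1 + A\right) - 8 \sqrt{1 + A}\right) = A + \left(13 + A - 8 \sqrt{1 + A}\right) = 13 - 8 \sqrt{1 + A} + 2 A$)
$z{\left(\left(-95 + 109\right) \left(13 - 55\right) \right)} + v{\left(55 \right)} = \left(13 - 8 \sqrt{1 + \left(-95 + 109\right) \left(13 - 55\right)} + 2 \left(-95 + 109\right) \left(13 - 55\right)\right) + 1 = \left(13 - 8 \sqrt{1 + 14 \left(-42\right)} + 2 \cdot 14 \left(-42\right)\right) + 1 = \left(13 - 8 \sqrt{1 - 588} + 2 \left(-588\right)\right) + 1 = \left(13 - 8 \sqrt{-587} - 1176\right) + 1 = \left(13 - 8 i \sqrt{587} - 1176\right) + 1 = \left(-1163 - 8 i \sqrt{587}\right) + 1 = -1162 - 8 i \sqrt{587}$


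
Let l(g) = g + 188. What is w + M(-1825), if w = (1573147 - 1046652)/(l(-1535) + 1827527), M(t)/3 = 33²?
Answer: 1193331311/365236 ≈ 3267.3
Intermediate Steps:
M(t) = 3267 (M(t) = 3*33² = 3*1089 = 3267)
l(g) = 188 + g
w = 105299/365236 (w = (1573147 - 1046652)/((188 - 1535) + 1827527) = 526495/(-1347 + 1827527) = 526495/1826180 = 526495*(1/1826180) = 105299/365236 ≈ 0.28830)
w + M(-1825) = 105299/365236 + 3267 = 1193331311/365236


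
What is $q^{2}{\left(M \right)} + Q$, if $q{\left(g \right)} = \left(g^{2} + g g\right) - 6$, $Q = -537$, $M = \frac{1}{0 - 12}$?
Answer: $- \frac{2598047}{5184} \approx -501.17$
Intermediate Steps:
$M = - \frac{1}{12}$ ($M = \frac{1}{-12} = - \frac{1}{12} \approx -0.083333$)
$q{\left(g \right)} = -6 + 2 g^{2}$ ($q{\left(g \right)} = \left(g^{2} + g^{2}\right) - 6 = 2 g^{2} - 6 = -6 + 2 g^{2}$)
$q^{2}{\left(M \right)} + Q = \left(-6 + 2 \left(- \frac{1}{12}\right)^{2}\right)^{2} - 537 = \left(-6 + 2 \cdot \frac{1}{144}\right)^{2} - 537 = \left(-6 + \frac{1}{72}\right)^{2} - 537 = \left(- \frac{431}{72}\right)^{2} - 537 = \frac{185761}{5184} - 537 = - \frac{2598047}{5184}$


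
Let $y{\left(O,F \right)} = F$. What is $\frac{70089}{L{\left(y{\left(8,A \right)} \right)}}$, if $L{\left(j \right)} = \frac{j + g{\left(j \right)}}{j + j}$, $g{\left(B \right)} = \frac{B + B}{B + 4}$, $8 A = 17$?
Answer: $\frac{6868722}{65} \approx 1.0567 \cdot 10^{5}$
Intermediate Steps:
$A = \frac{17}{8}$ ($A = \frac{1}{8} \cdot 17 = \frac{17}{8} \approx 2.125$)
$g{\left(B \right)} = \frac{2 B}{4 + B}$
$L{\left(j \right)} = \frac{j + \frac{2 j}{4 + j}}{2 j}$ ($L{\left(j \right)} = \frac{j + \frac{2 j}{4 + j}}{j + j} = \frac{j + \frac{2 j}{4 + j}}{2 j}$)
$\frac{70089}{L{\left(y{\left(8,A \right)} \right)}} = \frac{70089}{\frac{1}{2} \frac{1}{4 + \frac{17}{8}} \left(6 + \frac{17}{8}\right)} = \frac{70089}{\frac{1}{2} \frac{1}{\frac{49}{8}} \cdot \frac{65}{8}} = \frac{70089}{\frac{1}{2} \cdot \frac{8}{49} \cdot \frac{65}{8}} = \frac{70089}{\frac{65}{98}} = 70089 \cdot \frac{98}{65} = \frac{6868722}{65}$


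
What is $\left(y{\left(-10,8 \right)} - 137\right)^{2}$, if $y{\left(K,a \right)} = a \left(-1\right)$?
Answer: $21025$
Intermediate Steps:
$y{\left(K,a \right)} = - a$
$\left(y{\left(-10,8 \right)} - 137\right)^{2} = \left(\left(-1\right) 8 - 137\right)^{2} = \left(-8 - 137\right)^{2} = \left(-145\right)^{2} = 21025$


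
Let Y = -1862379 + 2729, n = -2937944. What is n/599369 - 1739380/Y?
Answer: -442101710838/111461656085 ≈ -3.9664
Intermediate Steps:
Y = -1859650
n/599369 - 1739380/Y = -2937944/599369 - 1739380/(-1859650) = -2937944*1/599369 - 1739380*(-1/1859650) = -2937944/599369 + 173938/185965 = -442101710838/111461656085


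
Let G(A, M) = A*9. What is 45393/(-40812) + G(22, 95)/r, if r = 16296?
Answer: -2540429/2309279 ≈ -1.1001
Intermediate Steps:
G(A, M) = 9*A
45393/(-40812) + G(22, 95)/r = 45393/(-40812) + (9*22)/16296 = 45393*(-1/40812) + 198*(1/16296) = -15131/13604 + 33/2716 = -2540429/2309279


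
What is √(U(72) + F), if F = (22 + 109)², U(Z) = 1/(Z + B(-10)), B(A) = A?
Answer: √65966946/62 ≈ 131.00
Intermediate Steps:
U(Z) = 1/(-10 + Z) (U(Z) = 1/(Z - 10) = 1/(-10 + Z))
F = 17161 (F = 131² = 17161)
√(U(72) + F) = √(1/(-10 + 72) + 17161) = √(1/62 + 17161) = √(1063983/62) = √65966946/62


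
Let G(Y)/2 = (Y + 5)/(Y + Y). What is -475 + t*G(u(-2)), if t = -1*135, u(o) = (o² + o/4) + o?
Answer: -1060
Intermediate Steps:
u(o) = o² + 5*o/4 (u(o) = (o² + o/4) + o = o² + 5*o/4)
t = -135
G(Y) = (5 + Y)/Y (G(Y) = 2*((Y + 5)/(Y + Y)) = 2*((5 + Y)/((2*Y))) = 2*((5 + Y)*(1/(2*Y))) = 2*((5 + Y)/(2*Y)) = (5 + Y)/Y)
-475 + t*G(u(-2)) = -475 - 135*(5 + (¼)*(-2)*(5 + 4*(-2)))/((¼)*(-2)*(5 + 4*(-2))) = -475 - 135*(5 + (¼)*(-2)*(5 - 8))/((¼)*(-2)*(5 - 8)) = -475 - 135*(5 + (¼)*(-2)*(-3))/((¼)*(-2)*(-3)) = -475 - 135*(5 + 3/2)/3/2 = -475 - 90*13/2 = -475 - 135*13/3 = -475 - 585 = -1060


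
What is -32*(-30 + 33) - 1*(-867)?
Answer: 771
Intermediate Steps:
-32*(-30 + 33) - 1*(-867) = -32*3 + 867 = -96 + 867 = 771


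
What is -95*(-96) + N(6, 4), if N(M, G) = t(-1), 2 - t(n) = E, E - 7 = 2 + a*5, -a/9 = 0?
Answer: 9113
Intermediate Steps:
a = 0 (a = -9*0 = 0)
E = 9 (E = 7 + (2 + 0*5) = 7 + (2 + 0) = 7 + 2 = 9)
t(n) = -7 (t(n) = 2 - 1*9 = 2 - 9 = -7)
N(M, G) = -7
-95*(-96) + N(6, 4) = -95*(-96) - 7 = 9120 - 7 = 9113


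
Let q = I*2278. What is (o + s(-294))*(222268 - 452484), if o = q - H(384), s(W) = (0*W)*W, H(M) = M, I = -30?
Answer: 15821364384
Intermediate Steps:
s(W) = 0 (s(W) = 0*W = 0)
q = -68340 (q = -30*2278 = -68340)
o = -68724 (o = -68340 - 1*384 = -68340 - 384 = -68724)
(o + s(-294))*(222268 - 452484) = (-68724 + 0)*(222268 - 452484) = -68724*(-230216) = 15821364384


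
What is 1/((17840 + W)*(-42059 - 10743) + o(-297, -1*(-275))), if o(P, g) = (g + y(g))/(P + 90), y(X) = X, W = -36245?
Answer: 207/201166907120 ≈ 1.0290e-9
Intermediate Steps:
o(P, g) = 2*g/(90 + P) (o(P, g) = (g + g)/(P + 90) = (2*g)/(90 + P) = 2*g/(90 + P))
1/((17840 + W)*(-42059 - 10743) + o(-297, -1*(-275))) = 1/((17840 - 36245)*(-42059 - 10743) + 2*(-1*(-275))/(90 - 297)) = 1/(-18405*(-52802) + 2*275/(-207)) = 1/(971820810 + 2*275*(-1/207)) = 1/(971820810 - 550/207) = 1/(201166907120/207) = 207/201166907120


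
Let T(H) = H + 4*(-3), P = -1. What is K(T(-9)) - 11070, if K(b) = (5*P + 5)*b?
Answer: -11070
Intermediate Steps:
T(H) = -12 + H (T(H) = H - 12 = -12 + H)
K(b) = 0 (K(b) = (5*(-1) + 5)*b = (-5 + 5)*b = 0*b = 0)
K(T(-9)) - 11070 = 0 - 11070 = -11070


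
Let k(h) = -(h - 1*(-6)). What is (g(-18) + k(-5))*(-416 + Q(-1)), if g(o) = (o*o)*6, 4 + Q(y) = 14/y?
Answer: -843262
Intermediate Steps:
Q(y) = -4 + 14/y
k(h) = -6 - h (k(h) = -(h + 6) = -(6 + h) = -6 - h)
g(o) = 6*o**2 (g(o) = o**2*6 = 6*o**2)
(g(-18) + k(-5))*(-416 + Q(-1)) = (6*(-18)**2 + (-6 - 1*(-5)))*(-416 + (-4 + 14/(-1))) = (6*324 + (-6 + 5))*(-416 + (-4 + 14*(-1))) = (1944 - 1)*(-416 + (-4 - 14)) = 1943*(-416 - 18) = 1943*(-434) = -843262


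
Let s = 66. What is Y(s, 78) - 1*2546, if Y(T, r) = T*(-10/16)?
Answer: -10349/4 ≈ -2587.3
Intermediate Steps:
Y(T, r) = -5*T/8 (Y(T, r) = T*(-10*1/16) = T*(-5/8) = -5*T/8)
Y(s, 78) - 1*2546 = -5/8*66 - 1*2546 = -165/4 - 2546 = -10349/4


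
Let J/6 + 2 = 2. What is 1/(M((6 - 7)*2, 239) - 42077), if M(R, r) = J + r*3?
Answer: -1/41360 ≈ -2.4178e-5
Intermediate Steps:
J = 0 (J = -12 + 6*2 = -12 + 12 = 0)
M(R, r) = 3*r (M(R, r) = 0 + r*3 = 0 + 3*r = 3*r)
1/(M((6 - 7)*2, 239) - 42077) = 1/(3*239 - 42077) = 1/(717 - 42077) = 1/(-41360) = -1/41360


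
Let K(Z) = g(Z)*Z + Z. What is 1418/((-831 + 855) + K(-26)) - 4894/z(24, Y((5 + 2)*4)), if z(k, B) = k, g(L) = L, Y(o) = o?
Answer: -816131/4044 ≈ -201.81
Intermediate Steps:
K(Z) = Z + Z² (K(Z) = Z*Z + Z = Z² + Z = Z + Z²)
1418/((-831 + 855) + K(-26)) - 4894/z(24, Y((5 + 2)*4)) = 1418/((-831 + 855) - 26*(1 - 26)) - 4894/24 = 1418/(24 - 26*(-25)) - 4894*1/24 = 1418/(24 + 650) - 2447/12 = 1418/674 - 2447/12 = 1418*(1/674) - 2447/12 = 709/337 - 2447/12 = -816131/4044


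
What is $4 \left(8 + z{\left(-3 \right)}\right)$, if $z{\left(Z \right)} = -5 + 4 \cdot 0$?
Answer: $12$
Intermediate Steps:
$z{\left(Z \right)} = -5$ ($z{\left(Z \right)} = -5 + 0 = -5$)
$4 \left(8 + z{\left(-3 \right)}\right) = 4 \left(8 - 5\right) = 4 \cdot 3 = 12$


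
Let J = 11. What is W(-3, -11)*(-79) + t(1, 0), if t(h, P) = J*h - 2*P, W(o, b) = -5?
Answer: 406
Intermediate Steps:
t(h, P) = -2*P + 11*h (t(h, P) = 11*h - 2*P = -2*P + 11*h)
W(-3, -11)*(-79) + t(1, 0) = -5*(-79) + (-2*0 + 11*1) = 395 + (0 + 11) = 395 + 11 = 406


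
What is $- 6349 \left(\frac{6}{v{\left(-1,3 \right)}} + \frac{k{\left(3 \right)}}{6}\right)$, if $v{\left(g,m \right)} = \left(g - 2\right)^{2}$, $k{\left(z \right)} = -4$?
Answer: $0$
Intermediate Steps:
$v{\left(g,m \right)} = \left(-2 + g\right)^{2}$
$- 6349 \left(\frac{6}{v{\left(-1,3 \right)}} + \frac{k{\left(3 \right)}}{6}\right) = - 6349 \left(\frac{6}{\left(-2 - 1\right)^{2}} - \frac{4}{6}\right) = - 6349 \left(\frac{6}{\left(-3\right)^{2}} - \frac{2}{3}\right) = - 6349 \left(\frac{6}{9} - \frac{2}{3}\right) = - 6349 \left(6 \cdot \frac{1}{9} - \frac{2}{3}\right) = - 6349 \left(\frac{2}{3} - \frac{2}{3}\right) = \left(-6349\right) 0 = 0$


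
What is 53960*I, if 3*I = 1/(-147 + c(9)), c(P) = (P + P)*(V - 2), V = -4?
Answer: -10792/153 ≈ -70.536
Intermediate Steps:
c(P) = -12*P (c(P) = (P + P)*(-4 - 2) = (2*P)*(-6) = -12*P)
I = -1/765 (I = 1/(3*(-147 - 12*9)) = 1/(3*(-147 - 108)) = (⅓)/(-255) = (⅓)*(-1/255) = -1/765 ≈ -0.0013072)
53960*I = 53960*(-1/765) = -10792/153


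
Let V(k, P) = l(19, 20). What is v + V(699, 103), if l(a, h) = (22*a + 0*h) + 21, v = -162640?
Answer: -162201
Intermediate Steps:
l(a, h) = 21 + 22*a (l(a, h) = (22*a + 0) + 21 = 22*a + 21 = 21 + 22*a)
V(k, P) = 439 (V(k, P) = 21 + 22*19 = 21 + 418 = 439)
v + V(699, 103) = -162640 + 439 = -162201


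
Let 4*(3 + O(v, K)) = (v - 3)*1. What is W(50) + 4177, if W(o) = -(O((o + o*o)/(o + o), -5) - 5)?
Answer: 33435/8 ≈ 4179.4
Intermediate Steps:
O(v, K) = -15/4 + v/4 (O(v, K) = -3 + ((v - 3)*1)/4 = -3 + ((-3 + v)*1)/4 = -3 + (-3 + v)/4 = -3 + (-¾ + v/4) = -15/4 + v/4)
W(o) = 35/4 - (o + o²)/(8*o) (W(o) = -((-15/4 + ((o + o*o)/(o + o))/4) - 5) = -((-15/4 + ((o + o²)/((2*o)))/4) - 5) = -((-15/4 + ((o + o²)*(1/(2*o)))/4) - 5) = -((-15/4 + ((o + o²)/(2*o))/4) - 5) = -((-15/4 + (o + o²)/(8*o)) - 5) = -(-35/4 + (o + o²)/(8*o)) = 35/4 - (o + o²)/(8*o))
W(50) + 4177 = (69/8 - ⅛*50) + 4177 = (69/8 - 25/4) + 4177 = 19/8 + 4177 = 33435/8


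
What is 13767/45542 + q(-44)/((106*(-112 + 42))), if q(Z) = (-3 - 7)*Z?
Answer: 586519/2413726 ≈ 0.24299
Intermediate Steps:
q(Z) = -10*Z
13767/45542 + q(-44)/((106*(-112 + 42))) = 13767/45542 + (-10*(-44))/((106*(-112 + 42))) = 13767*(1/45542) + 440/((106*(-70))) = 13767/45542 + 440/(-7420) = 13767/45542 + 440*(-1/7420) = 13767/45542 - 22/371 = 586519/2413726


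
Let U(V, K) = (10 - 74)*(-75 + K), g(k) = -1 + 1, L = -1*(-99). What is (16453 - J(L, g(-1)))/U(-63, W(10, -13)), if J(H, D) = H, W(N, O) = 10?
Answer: 629/160 ≈ 3.9313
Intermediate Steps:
L = 99
g(k) = 0
U(V, K) = 4800 - 64*K (U(V, K) = -64*(-75 + K) = 4800 - 64*K)
(16453 - J(L, g(-1)))/U(-63, W(10, -13)) = (16453 - 1*99)/(4800 - 64*10) = (16453 - 99)/(4800 - 640) = 16354/4160 = 16354*(1/4160) = 629/160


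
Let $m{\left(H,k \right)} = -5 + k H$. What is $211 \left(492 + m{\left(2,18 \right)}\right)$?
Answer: $110353$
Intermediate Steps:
$m{\left(H,k \right)} = -5 + H k$
$211 \left(492 + m{\left(2,18 \right)}\right) = 211 \left(492 + \left(-5 + 2 \cdot 18\right)\right) = 211 \left(492 + \left(-5 + 36\right)\right) = 211 \left(492 + 31\right) = 211 \cdot 523 = 110353$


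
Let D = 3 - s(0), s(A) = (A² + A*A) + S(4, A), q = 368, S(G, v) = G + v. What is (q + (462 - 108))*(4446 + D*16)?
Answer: 3198460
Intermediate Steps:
s(A) = 4 + A + 2*A² (s(A) = (A² + A*A) + (4 + A) = (A² + A²) + (4 + A) = 2*A² + (4 + A) = 4 + A + 2*A²)
D = -1 (D = 3 - (4 + 0 + 2*0²) = 3 - (4 + 0 + 2*0) = 3 - (4 + 0 + 0) = 3 - 1*4 = 3 - 4 = -1)
(q + (462 - 108))*(4446 + D*16) = (368 + (462 - 108))*(4446 - 1*16) = (368 + 354)*(4446 - 16) = 722*4430 = 3198460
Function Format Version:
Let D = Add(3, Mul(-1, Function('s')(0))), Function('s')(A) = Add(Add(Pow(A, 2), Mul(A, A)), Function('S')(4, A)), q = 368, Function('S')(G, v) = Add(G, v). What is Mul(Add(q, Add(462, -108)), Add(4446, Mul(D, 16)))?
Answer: 3198460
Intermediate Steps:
Function('s')(A) = Add(4, A, Mul(2, Pow(A, 2))) (Function('s')(A) = Add(Add(Pow(A, 2), Mul(A, A)), Add(4, A)) = Add(Add(Pow(A, 2), Pow(A, 2)), Add(4, A)) = Add(Mul(2, Pow(A, 2)), Add(4, A)) = Add(4, A, Mul(2, Pow(A, 2))))
D = -1 (D = Add(3, Mul(-1, Add(4, 0, Mul(2, Pow(0, 2))))) = Add(3, Mul(-1, Add(4, 0, Mul(2, 0)))) = Add(3, Mul(-1, Add(4, 0, 0))) = Add(3, Mul(-1, 4)) = Add(3, -4) = -1)
Mul(Add(q, Add(462, -108)), Add(4446, Mul(D, 16))) = Mul(Add(368, Add(462, -108)), Add(4446, Mul(-1, 16))) = Mul(Add(368, 354), Add(4446, -16)) = Mul(722, 4430) = 3198460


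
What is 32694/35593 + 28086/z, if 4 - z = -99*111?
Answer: 1359070140/391273849 ≈ 3.4734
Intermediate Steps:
z = 10993 (z = 4 - (-99)*111 = 4 - 1*(-10989) = 4 + 10989 = 10993)
32694/35593 + 28086/z = 32694/35593 + 28086/10993 = 1359070140/391273849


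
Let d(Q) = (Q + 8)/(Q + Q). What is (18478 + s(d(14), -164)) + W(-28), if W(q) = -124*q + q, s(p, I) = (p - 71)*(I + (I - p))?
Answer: 8821461/196 ≈ 45007.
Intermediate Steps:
d(Q) = (8 + Q)/(2*Q) (d(Q) = (8 + Q)/((2*Q)) = (8 + Q)*(1/(2*Q)) = (8 + Q)/(2*Q))
s(p, I) = (-71 + p)*(-p + 2*I)
W(q) = -123*q
(18478 + s(d(14), -164)) + W(-28) = (18478 + (-((½)*(8 + 14)/14)² - 142*(-164) + 71*((½)*(8 + 14)/14) + 2*(-164)*((½)*(8 + 14)/14))) - 123*(-28) = (18478 + (-((½)*(1/14)*22)² + 23288 + 71*((½)*(1/14)*22) + 2*(-164)*((½)*(1/14)*22))) + 3444 = (18478 + (-(11/14)² + 23288 + 71*(11/14) + 2*(-164)*(11/14))) + 3444 = (18478 + (-1*121/196 + 23288 + 781/14 - 1804/7)) + 3444 = (18478 + (-121/196 + 23288 + 781/14 - 1804/7)) + 3444 = (18478 + 4524749/196) + 3444 = 8146437/196 + 3444 = 8821461/196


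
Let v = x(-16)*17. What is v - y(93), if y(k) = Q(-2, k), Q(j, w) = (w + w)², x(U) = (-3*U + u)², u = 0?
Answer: 4572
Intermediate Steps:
x(U) = 9*U² (x(U) = (-3*U + 0)² = (-3*U)² = 9*U²)
Q(j, w) = 4*w² (Q(j, w) = (2*w)² = 4*w²)
y(k) = 4*k²
v = 39168 (v = (9*(-16)²)*17 = (9*256)*17 = 2304*17 = 39168)
v - y(93) = 39168 - 4*93² = 39168 - 4*8649 = 39168 - 1*34596 = 39168 - 34596 = 4572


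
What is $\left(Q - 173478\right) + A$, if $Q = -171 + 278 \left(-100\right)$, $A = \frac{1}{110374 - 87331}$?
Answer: $- \frac{4641989306}{23043} \approx -2.0145 \cdot 10^{5}$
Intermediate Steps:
$A = \frac{1}{23043} \approx 4.3397 \cdot 10^{-5}$
$Q = -27971$ ($Q = -171 - 27800 = -27971$)
$\left(Q - 173478\right) + A = \left(-27971 - 173478\right) + \frac{1}{23043} = -201449 + \frac{1}{23043} = - \frac{4641989306}{23043}$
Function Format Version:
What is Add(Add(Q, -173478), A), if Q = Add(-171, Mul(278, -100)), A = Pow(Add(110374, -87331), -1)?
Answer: Rational(-4641989306, 23043) ≈ -2.0145e+5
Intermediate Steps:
A = Rational(1, 23043) (A = Pow(23043, -1) = Rational(1, 23043) ≈ 4.3397e-5)
Q = -27971 (Q = Add(-171, -27800) = -27971)
Add(Add(Q, -173478), A) = Add(Add(-27971, -173478), Rational(1, 23043)) = Add(-201449, Rational(1, 23043)) = Rational(-4641989306, 23043)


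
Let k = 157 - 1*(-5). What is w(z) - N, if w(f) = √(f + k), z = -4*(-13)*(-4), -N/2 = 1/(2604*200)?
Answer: 1/260400 + I*√46 ≈ 3.8402e-6 + 6.7823*I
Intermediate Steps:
k = 162 (k = 157 + 5 = 162)
N = -1/260400 (N = -2/(2604*200) = -2/520800 = -2*1/520800 = -1/260400 ≈ -3.8402e-6)
z = -208 (z = 52*(-4) = -208)
w(f) = √(162 + f) (w(f) = √(f + 162) = √(162 + f))
w(z) - N = √(162 - 208) - 1*(-1/260400) = √(-46) + 1/260400 = I*√46 + 1/260400 = 1/260400 + I*√46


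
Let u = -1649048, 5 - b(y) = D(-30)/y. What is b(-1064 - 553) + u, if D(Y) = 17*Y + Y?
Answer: -888834357/539 ≈ -1.6490e+6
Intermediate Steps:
D(Y) = 18*Y
b(y) = 5 + 540/y (b(y) = 5 - 18*(-30)/y = 5 - (-540)/y = 5 + 540/y)
b(-1064 - 553) + u = (5 + 540/(-1064 - 553)) - 1649048 = (5 + 540/(-1617)) - 1649048 = (5 + 540*(-1/1617)) - 1649048 = (5 - 180/539) - 1649048 = 2515/539 - 1649048 = -888834357/539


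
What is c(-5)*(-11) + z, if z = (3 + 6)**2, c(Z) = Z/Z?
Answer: 70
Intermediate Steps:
c(Z) = 1
z = 81 (z = 9**2 = 81)
c(-5)*(-11) + z = 1*(-11) + 81 = -11 + 81 = 70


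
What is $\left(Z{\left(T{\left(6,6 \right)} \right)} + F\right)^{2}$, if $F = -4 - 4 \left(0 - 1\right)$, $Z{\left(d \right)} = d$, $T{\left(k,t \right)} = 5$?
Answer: $25$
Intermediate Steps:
$F = 0$ ($F = -4 - -4 = -4 + 4 = 0$)
$\left(Z{\left(T{\left(6,6 \right)} \right)} + F\right)^{2} = \left(5 + 0\right)^{2} = 5^{2} = 25$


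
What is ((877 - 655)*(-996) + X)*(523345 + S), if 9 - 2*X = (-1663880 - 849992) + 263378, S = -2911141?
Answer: -2158900681542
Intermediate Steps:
X = 2250503/2 (X = 9/2 - ((-1663880 - 849992) + 263378)/2 = 9/2 - (-2513872 + 263378)/2 = 9/2 - 1/2*(-2250494) = 9/2 + 1125247 = 2250503/2 ≈ 1.1253e+6)
((877 - 655)*(-996) + X)*(523345 + S) = ((877 - 655)*(-996) + 2250503/2)*(523345 - 2911141) = (222*(-996) + 2250503/2)*(-2387796) = (-221112 + 2250503/2)*(-2387796) = (1808279/2)*(-2387796) = -2158900681542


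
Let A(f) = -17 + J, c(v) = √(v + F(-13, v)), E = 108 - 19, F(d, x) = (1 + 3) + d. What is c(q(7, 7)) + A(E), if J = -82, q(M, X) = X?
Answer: -99 + I*√2 ≈ -99.0 + 1.4142*I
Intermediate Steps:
F(d, x) = 4 + d
E = 89
c(v) = √(-9 + v) (c(v) = √(v + (4 - 13)) = √(v - 9) = √(-9 + v))
A(f) = -99 (A(f) = -17 - 82 = -99)
c(q(7, 7)) + A(E) = √(-9 + 7) - 99 = √(-2) - 99 = I*√2 - 99 = -99 + I*√2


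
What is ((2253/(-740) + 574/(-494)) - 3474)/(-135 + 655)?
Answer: -635746591/95045600 ≈ -6.6889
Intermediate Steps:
((2253/(-740) + 574/(-494)) - 3474)/(-135 + 655) = ((2253*(-1/740) + 574*(-1/494)) - 3474)/520 = ((-2253/740 - 287/247) - 3474)*(1/520) = (-768871/182780 - 3474)*(1/520) = -635746591/182780*1/520 = -635746591/95045600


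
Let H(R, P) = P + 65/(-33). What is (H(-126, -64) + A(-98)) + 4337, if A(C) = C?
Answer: 137710/33 ≈ 4173.0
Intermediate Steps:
H(R, P) = -65/33 + P (H(R, P) = P + 65*(-1/33) = P - 65/33 = -65/33 + P)
(H(-126, -64) + A(-98)) + 4337 = ((-65/33 - 64) - 98) + 4337 = (-2177/33 - 98) + 4337 = -5411/33 + 4337 = 137710/33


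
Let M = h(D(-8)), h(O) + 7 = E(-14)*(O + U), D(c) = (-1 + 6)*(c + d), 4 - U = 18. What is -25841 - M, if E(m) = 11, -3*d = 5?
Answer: -75445/3 ≈ -25148.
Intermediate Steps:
d = -5/3 (d = -⅓*5 = -5/3 ≈ -1.6667)
U = -14 (U = 4 - 1*18 = 4 - 18 = -14)
D(c) = -25/3 + 5*c (D(c) = (-1 + 6)*(c - 5/3) = 5*(-5/3 + c) = -25/3 + 5*c)
h(O) = -161 + 11*O (h(O) = -7 + 11*(O - 14) = -7 + 11*(-14 + O) = -7 + (-154 + 11*O) = -161 + 11*O)
M = -2078/3 (M = -161 + 11*(-25/3 + 5*(-8)) = -161 + 11*(-25/3 - 40) = -161 + 11*(-145/3) = -161 - 1595/3 = -2078/3 ≈ -692.67)
-25841 - M = -25841 - 1*(-2078/3) = -25841 + 2078/3 = -75445/3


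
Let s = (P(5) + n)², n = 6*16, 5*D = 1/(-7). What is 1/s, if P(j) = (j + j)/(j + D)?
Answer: 7569/72709729 ≈ 0.00010410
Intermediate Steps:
D = -1/35 (D = (⅕)/(-7) = (⅕)*(-⅐) = -1/35 ≈ -0.028571)
P(j) = 2*j/(-1/35 + j) (P(j) = (j + j)/(j - 1/35) = (2*j)/(-1/35 + j) = 2*j/(-1/35 + j))
n = 96
s = 72709729/7569 (s = (70*5/(-1 + 35*5) + 96)² = (70*5/(-1 + 175) + 96)² = (70*5/174 + 96)² = (70*5*(1/174) + 96)² = (175/87 + 96)² = (8527/87)² = 72709729/7569 ≈ 9606.3)
1/s = 1/(72709729/7569) = 7569/72709729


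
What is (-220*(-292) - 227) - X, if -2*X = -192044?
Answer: -32009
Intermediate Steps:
X = 96022 (X = -1/2*(-192044) = 96022)
(-220*(-292) - 227) - X = (-220*(-292) - 227) - 1*96022 = (64240 - 227) - 96022 = 64013 - 96022 = -32009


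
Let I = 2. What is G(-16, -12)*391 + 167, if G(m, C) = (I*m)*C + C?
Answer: 145619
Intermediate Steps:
G(m, C) = C + 2*C*m (G(m, C) = (2*m)*C + C = 2*C*m + C = C + 2*C*m)
G(-16, -12)*391 + 167 = -12*(1 + 2*(-16))*391 + 167 = -12*(1 - 32)*391 + 167 = -12*(-31)*391 + 167 = 372*391 + 167 = 145452 + 167 = 145619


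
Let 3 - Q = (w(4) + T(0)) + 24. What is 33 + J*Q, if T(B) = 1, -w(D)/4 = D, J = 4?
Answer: 9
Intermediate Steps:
w(D) = -4*D
Q = -6 (Q = 3 - ((-4*4 + 1) + 24) = 3 - ((-16 + 1) + 24) = 3 - (-15 + 24) = 3 - 1*9 = 3 - 9 = -6)
33 + J*Q = 33 + 4*(-6) = 33 - 24 = 9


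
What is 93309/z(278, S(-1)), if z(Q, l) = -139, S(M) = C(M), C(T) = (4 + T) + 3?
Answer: -93309/139 ≈ -671.29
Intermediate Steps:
C(T) = 7 + T
S(M) = 7 + M
93309/z(278, S(-1)) = 93309/(-139) = 93309*(-1/139) = -93309/139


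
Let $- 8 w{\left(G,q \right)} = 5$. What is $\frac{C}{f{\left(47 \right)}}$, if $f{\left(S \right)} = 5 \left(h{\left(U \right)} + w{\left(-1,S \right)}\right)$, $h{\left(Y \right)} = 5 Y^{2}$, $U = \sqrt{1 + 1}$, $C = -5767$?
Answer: $- \frac{46136}{375} \approx -123.03$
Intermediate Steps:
$w{\left(G,q \right)} = - \frac{5}{8}$ ($w{\left(G,q \right)} = \left(- \frac{1}{8}\right) 5 = - \frac{5}{8}$)
$U = \sqrt{2} \approx 1.4142$
$f{\left(S \right)} = \frac{375}{8}$ ($f{\left(S \right)} = 5 \left(5 \left(\sqrt{2}\right)^{2} - \frac{5}{8}\right) = 5 \left(5 \cdot 2 - \frac{5}{8}\right) = 5 \left(10 - \frac{5}{8}\right) = 5 \cdot \frac{75}{8} = \frac{375}{8}$)
$\frac{C}{f{\left(47 \right)}} = - \frac{5767}{\frac{375}{8}} = \left(-5767\right) \frac{8}{375} = - \frac{46136}{375}$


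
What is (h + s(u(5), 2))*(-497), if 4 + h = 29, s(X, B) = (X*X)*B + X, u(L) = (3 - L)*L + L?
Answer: -34790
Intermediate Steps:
u(L) = L + L*(3 - L) (u(L) = L*(3 - L) + L = L + L*(3 - L))
s(X, B) = X + B*X**2 (s(X, B) = X**2*B + X = B*X**2 + X = X + B*X**2)
h = 25 (h = -4 + 29 = 25)
(h + s(u(5), 2))*(-497) = (25 + (5*(4 - 1*5))*(1 + 2*(5*(4 - 1*5))))*(-497) = (25 + (5*(4 - 5))*(1 + 2*(5*(4 - 5))))*(-497) = (25 + (5*(-1))*(1 + 2*(5*(-1))))*(-497) = (25 - 5*(1 + 2*(-5)))*(-497) = (25 - 5*(1 - 10))*(-497) = (25 - 5*(-9))*(-497) = (25 + 45)*(-497) = 70*(-497) = -34790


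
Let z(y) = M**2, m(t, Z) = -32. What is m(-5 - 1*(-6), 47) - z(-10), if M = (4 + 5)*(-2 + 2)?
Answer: -32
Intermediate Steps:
M = 0 (M = 9*0 = 0)
z(y) = 0 (z(y) = 0**2 = 0)
m(-5 - 1*(-6), 47) - z(-10) = -32 - 1*0 = -32 + 0 = -32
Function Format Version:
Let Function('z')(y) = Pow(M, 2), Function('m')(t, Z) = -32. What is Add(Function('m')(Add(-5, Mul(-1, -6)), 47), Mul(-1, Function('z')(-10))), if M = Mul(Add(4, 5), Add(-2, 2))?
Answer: -32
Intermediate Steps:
M = 0 (M = Mul(9, 0) = 0)
Function('z')(y) = 0 (Function('z')(y) = Pow(0, 2) = 0)
Add(Function('m')(Add(-5, Mul(-1, -6)), 47), Mul(-1, Function('z')(-10))) = Add(-32, Mul(-1, 0)) = Add(-32, 0) = -32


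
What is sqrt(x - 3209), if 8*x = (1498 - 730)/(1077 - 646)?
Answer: I*sqrt(596065673)/431 ≈ 56.646*I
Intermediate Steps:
x = 96/431 (x = ((1498 - 730)/(1077 - 646))/8 = (768/431)/8 = (768*(1/431))/8 = (1/8)*(768/431) = 96/431 ≈ 0.22274)
sqrt(x - 3209) = sqrt(96/431 - 3209) = sqrt(-1382983/431) = I*sqrt(596065673)/431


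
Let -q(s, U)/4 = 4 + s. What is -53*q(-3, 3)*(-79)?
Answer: -16748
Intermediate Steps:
q(s, U) = -16 - 4*s (q(s, U) = -4*(4 + s) = -16 - 4*s)
-53*q(-3, 3)*(-79) = -53*(-16 - 4*(-3))*(-79) = -53*(-16 + 12)*(-79) = -(-212)*(-79) = -53*316 = -16748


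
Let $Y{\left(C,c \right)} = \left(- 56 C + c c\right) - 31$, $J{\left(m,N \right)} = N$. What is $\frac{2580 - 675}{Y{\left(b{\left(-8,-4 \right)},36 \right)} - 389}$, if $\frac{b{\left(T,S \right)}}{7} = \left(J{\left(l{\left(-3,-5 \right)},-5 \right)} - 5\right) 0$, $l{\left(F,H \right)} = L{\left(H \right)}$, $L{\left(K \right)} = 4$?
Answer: $\frac{635}{292} \approx 2.1747$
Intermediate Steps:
$l{\left(F,H \right)} = 4$
$b{\left(T,S \right)} = 0$ ($b{\left(T,S \right)} = 7 \left(-5 - 5\right) 0 = 7 \left(\left(-10\right) 0\right) = 7 \cdot 0 = 0$)
$Y{\left(C,c \right)} = -31 + c^{2} - 56 C$ ($Y{\left(C,c \right)} = \left(- 56 C + c^{2}\right) - 31 = \left(c^{2} - 56 C\right) - 31 = -31 + c^{2} - 56 C$)
$\frac{2580 - 675}{Y{\left(b{\left(-8,-4 \right)},36 \right)} - 389} = \frac{2580 - 675}{\left(-31 + 36^{2} - 0\right) - 389} = \frac{1905}{\left(-31 + 1296 + 0\right) - 389} = \frac{1905}{1265 - 389} = \frac{1905}{876} = 1905 \cdot \frac{1}{876} = \frac{635}{292}$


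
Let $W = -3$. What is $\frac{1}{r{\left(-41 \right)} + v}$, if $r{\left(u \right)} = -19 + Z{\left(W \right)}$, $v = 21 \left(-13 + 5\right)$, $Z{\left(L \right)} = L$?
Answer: $- \frac{1}{190} \approx -0.0052632$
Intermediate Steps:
$v = -168$ ($v = 21 \left(-8\right) = -168$)
$r{\left(u \right)} = -22$ ($r{\left(u \right)} = -19 - 3 = -22$)
$\frac{1}{r{\left(-41 \right)} + v} = \frac{1}{-22 - 168} = \frac{1}{-190} = - \frac{1}{190}$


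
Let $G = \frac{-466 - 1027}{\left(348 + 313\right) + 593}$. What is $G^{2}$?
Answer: $\frac{2229049}{1572516} \approx 1.4175$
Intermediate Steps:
$G = - \frac{1493}{1254}$ ($G = - \frac{1493}{661 + 593} = - \frac{1493}{1254} \approx -1.1906$)
$G^{2} = \left(- \frac{1493}{1254}\right)^{2} = \frac{2229049}{1572516}$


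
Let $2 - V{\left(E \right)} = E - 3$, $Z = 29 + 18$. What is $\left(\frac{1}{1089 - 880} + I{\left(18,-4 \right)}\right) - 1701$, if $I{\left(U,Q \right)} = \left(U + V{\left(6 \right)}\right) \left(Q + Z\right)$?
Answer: $- \frac{202729}{209} \approx -970.0$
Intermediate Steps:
$Z = 47$
$V{\left(E \right)} = 5 - E$ ($V{\left(E \right)} = 2 - \left(E - 3\right) = 2 - \left(-3 + E\right) = 5 - E$)
$I{\left(U,Q \right)} = \left(-1 + U\right) \left(47 + Q\right)$ ($I{\left(U,Q \right)} = \left(U + \left(5 - 6\right)\right) \left(Q + 47\right) = \left(U + \left(5 - 6\right)\right) \left(47 + Q\right) = \left(U - 1\right) \left(47 + Q\right) = \left(-1 + U\right) \left(47 + Q\right)$)
$\left(\frac{1}{1089 - 880} + I{\left(18,-4 \right)}\right) - 1701 = \left(\frac{1}{1089 - 880} - -731\right) - 1701 = \left(\frac{1}{209} + \left(-47 + 4 + 846 - 72\right)\right) - 1701 = \left(\frac{1}{209} + 731\right) - 1701 = \frac{152780}{209} - 1701 = - \frac{202729}{209}$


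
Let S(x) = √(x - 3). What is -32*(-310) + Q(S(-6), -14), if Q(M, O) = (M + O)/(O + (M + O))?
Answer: 7866961/793 - 42*I/793 ≈ 9920.5 - 0.052963*I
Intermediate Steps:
S(x) = √(-3 + x)
Q(M, O) = (M + O)/(M + 2*O)
-32*(-310) + Q(S(-6), -14) = -32*(-310) + (√(-3 - 6) - 14)/(√(-3 - 6) + 2*(-14)) = 9920 + (√(-9) - 14)/(√(-9) - 28) = 9920 + (3*I - 14)/(3*I - 28) = 9920 + (-14 + 3*I)/(-28 + 3*I) = 9920 + ((-28 - 3*I)/793)*(-14 + 3*I) = 9920 + (-28 - 3*I)*(-14 + 3*I)/793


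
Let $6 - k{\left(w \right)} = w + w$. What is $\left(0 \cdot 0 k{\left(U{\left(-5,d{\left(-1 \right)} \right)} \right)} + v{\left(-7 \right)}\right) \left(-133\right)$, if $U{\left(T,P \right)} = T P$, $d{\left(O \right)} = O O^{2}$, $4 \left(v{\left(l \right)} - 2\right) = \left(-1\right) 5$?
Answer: $- \frac{399}{4} \approx -99.75$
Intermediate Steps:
$v{\left(l \right)} = \frac{3}{4}$ ($v{\left(l \right)} = 2 + \frac{\left(-1\right) 5}{4} = 2 + \frac{1}{4} \left(-5\right) = 2 - \frac{5}{4} = \frac{3}{4}$)
$d{\left(O \right)} = O^{3}$
$U{\left(T,P \right)} = P T$
$k{\left(w \right)} = 6 - 2 w$ ($k{\left(w \right)} = 6 - \left(w + w\right) = 6 - 2 w$)
$\left(0 \cdot 0 k{\left(U{\left(-5,d{\left(-1 \right)} \right)} \right)} + v{\left(-7 \right)}\right) \left(-133\right) = \left(0 \cdot 0 \left(6 - 2 \left(-1\right)^{3} \left(-5\right)\right) + \frac{3}{4}\right) \left(-133\right) = \left(0 \left(6 - 2 \left(\left(-1\right) \left(-5\right)\right)\right) + \frac{3}{4}\right) \left(-133\right) = \left(0 \left(6 - 10\right) + \frac{3}{4}\right) \left(-133\right) = \left(0 \left(-4\right) + \frac{3}{4}\right) \left(-133\right) = \left(0 + \frac{3}{4}\right) \left(-133\right) = \frac{3}{4} \left(-133\right) = - \frac{399}{4}$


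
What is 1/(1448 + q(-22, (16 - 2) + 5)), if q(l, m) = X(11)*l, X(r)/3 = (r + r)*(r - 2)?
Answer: -1/11620 ≈ -8.6059e-5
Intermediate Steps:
X(r) = 6*r*(-2 + r) (X(r) = 3*((r + r)*(r - 2)) = 3*((2*r)*(-2 + r)) = 3*(2*r*(-2 + r)) = 6*r*(-2 + r))
q(l, m) = 594*l (q(l, m) = (6*11*(-2 + 11))*l = (6*11*9)*l = 594*l)
1/(1448 + q(-22, (16 - 2) + 5)) = 1/(1448 + 594*(-22)) = 1/(1448 - 13068) = 1/(-11620) = -1/11620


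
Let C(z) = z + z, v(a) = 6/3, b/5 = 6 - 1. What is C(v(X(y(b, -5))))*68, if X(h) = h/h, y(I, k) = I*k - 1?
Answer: 272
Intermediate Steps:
b = 25 (b = 5*(6 - 1) = 5*5 = 25)
y(I, k) = -1 + I*k
X(h) = 1
v(a) = 2 (v(a) = 6*(1/3) = 2)
C(z) = 2*z
C(v(X(y(b, -5))))*68 = (2*2)*68 = 4*68 = 272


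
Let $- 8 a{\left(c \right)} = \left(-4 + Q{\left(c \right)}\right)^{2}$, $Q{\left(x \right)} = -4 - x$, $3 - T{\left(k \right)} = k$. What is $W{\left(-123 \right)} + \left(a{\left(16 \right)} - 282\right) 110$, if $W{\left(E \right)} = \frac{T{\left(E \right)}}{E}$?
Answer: $- \frac{1596582}{41} \approx -38941.0$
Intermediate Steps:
$T{\left(k \right)} = 3 - k$
$a{\left(c \right)} = - \frac{\left(-8 - c\right)^{2}}{8}$ ($a{\left(c \right)} = - \frac{\left(-4 - \left(4 + c\right)\right)^{2}}{8} = - \frac{\left(-8 - c\right)^{2}}{8}$)
$W{\left(E \right)} = \frac{3 - E}{E}$
$W{\left(-123 \right)} + \left(a{\left(16 \right)} - 282\right) 110 = \frac{3 - -123}{-123} + \left(- \frac{\left(8 + 16\right)^{2}}{8} - 282\right) 110 = - \frac{3 + 123}{123} + \left(- \frac{24^{2}}{8} - 282\right) 110 = \left(- \frac{1}{123}\right) 126 + \left(\left(- \frac{1}{8}\right) 576 - 282\right) 110 = - \frac{42}{41} + \left(-72 - 282\right) 110 = - \frac{42}{41} - 38940 = - \frac{1596582}{41}$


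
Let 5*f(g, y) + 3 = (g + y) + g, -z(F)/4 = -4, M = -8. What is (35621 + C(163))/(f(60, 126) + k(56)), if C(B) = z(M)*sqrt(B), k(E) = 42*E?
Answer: 178105/12003 + 80*sqrt(163)/12003 ≈ 14.923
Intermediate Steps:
z(F) = 16 (z(F) = -4*(-4) = 16)
f(g, y) = -3/5 + y/5 + 2*g/5 (f(g, y) = -3/5 + ((g + y) + g)/5 = -3/5 + (y + 2*g)/5 = -3/5 + (y/5 + 2*g/5) = -3/5 + y/5 + 2*g/5)
C(B) = 16*sqrt(B)
(35621 + C(163))/(f(60, 126) + k(56)) = (35621 + 16*sqrt(163))/((-3/5 + (1/5)*126 + (2/5)*60) + 42*56) = (35621 + 16*sqrt(163))/((-3/5 + 126/5 + 24) + 2352) = (35621 + 16*sqrt(163))/(243/5 + 2352) = (35621 + 16*sqrt(163))/(12003/5) = (35621 + 16*sqrt(163))*(5/12003) = 178105/12003 + 80*sqrt(163)/12003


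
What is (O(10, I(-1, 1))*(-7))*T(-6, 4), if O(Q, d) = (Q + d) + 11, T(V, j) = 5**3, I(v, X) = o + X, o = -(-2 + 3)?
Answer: -18375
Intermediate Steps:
o = -1 (o = -1*1 = -1)
I(v, X) = -1 + X
T(V, j) = 125
O(Q, d) = 11 + Q + d
(O(10, I(-1, 1))*(-7))*T(-6, 4) = ((11 + 10 + (-1 + 1))*(-7))*125 = ((11 + 10 + 0)*(-7))*125 = (21*(-7))*125 = -147*125 = -18375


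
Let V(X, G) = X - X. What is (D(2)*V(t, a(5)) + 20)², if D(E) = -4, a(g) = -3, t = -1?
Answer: 400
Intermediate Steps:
V(X, G) = 0
(D(2)*V(t, a(5)) + 20)² = (-4*0 + 20)² = (0 + 20)² = 20² = 400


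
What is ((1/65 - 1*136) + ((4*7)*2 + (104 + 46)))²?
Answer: 20711601/4225 ≈ 4902.2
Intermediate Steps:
((1/65 - 1*136) + ((4*7)*2 + (104 + 46)))² = ((1/65 - 136) + (28*2 + 150))² = (-8839/65 + (56 + 150))² = (-8839/65 + 206)² = (4551/65)² = 20711601/4225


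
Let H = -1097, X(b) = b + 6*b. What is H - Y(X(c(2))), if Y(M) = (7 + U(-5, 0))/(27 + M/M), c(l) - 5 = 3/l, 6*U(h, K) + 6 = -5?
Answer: -184327/168 ≈ -1097.2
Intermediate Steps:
U(h, K) = -11/6 (U(h, K) = -1 + (⅙)*(-5) = -1 - ⅚ = -11/6)
c(l) = 5 + 3/l
X(b) = 7*b
Y(M) = 31/168 (Y(M) = (7 - 11/6)/(27 + M/M) = 31/(6*(27 + 1)) = (31/6)/28 = (31/6)*(1/28) = 31/168)
H - Y(X(c(2))) = -1097 - 1*31/168 = -1097 - 31/168 = -184327/168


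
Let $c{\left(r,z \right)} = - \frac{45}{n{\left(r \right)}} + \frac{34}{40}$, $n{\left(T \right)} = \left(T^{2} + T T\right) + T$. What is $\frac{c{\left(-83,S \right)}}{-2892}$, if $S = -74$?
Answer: $- \frac{15461}{52807920} \approx -0.00029278$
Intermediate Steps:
$n{\left(T \right)} = T + 2 T^{2}$ ($n{\left(T \right)} = \left(T^{2} + T^{2}\right) + T = 2 T^{2} + T = T + 2 T^{2}$)
$c{\left(r,z \right)} = \frac{17}{20} - \frac{45}{r \left(1 + 2 r\right)}$ ($c{\left(r,z \right)} = - \frac{45}{r \left(1 + 2 r\right)} + \frac{34}{40} = - 45 \frac{1}{r \left(1 + 2 r\right)} + 34 \cdot \frac{1}{40} = - \frac{45}{r \left(1 + 2 r\right)} + \frac{17}{20} = \frac{17}{20} - \frac{45}{r \left(1 + 2 r\right)}$)
$\frac{c{\left(-83,S \right)}}{-2892} = \frac{\frac{1}{20} \frac{1}{-83} \frac{1}{1 + 2 \left(-83\right)} \left(-900 + 17 \left(-83\right) \left(1 + 2 \left(-83\right)\right)\right)}{-2892} = \frac{1}{20} \left(- \frac{1}{83}\right) \frac{1}{1 - 166} \left(-900 + 17 \left(-83\right) \left(1 - 166\right)\right) \left(- \frac{1}{2892}\right) = \frac{1}{20} \left(- \frac{1}{83}\right) \frac{1}{-165} \left(-900 + 17 \left(-83\right) \left(-165\right)\right) \left(- \frac{1}{2892}\right) = \frac{1}{20} \left(- \frac{1}{83}\right) \left(- \frac{1}{165}\right) \left(-900 + 232815\right) \left(- \frac{1}{2892}\right) = \frac{1}{20} \left(- \frac{1}{83}\right) \left(- \frac{1}{165}\right) 231915 \left(- \frac{1}{2892}\right) = \frac{15461}{18260} \left(- \frac{1}{2892}\right) = - \frac{15461}{52807920}$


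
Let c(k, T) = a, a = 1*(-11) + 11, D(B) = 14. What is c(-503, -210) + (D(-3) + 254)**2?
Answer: 71824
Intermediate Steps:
a = 0 (a = -11 + 11 = 0)
c(k, T) = 0
c(-503, -210) + (D(-3) + 254)**2 = 0 + (14 + 254)**2 = 0 + 268**2 = 0 + 71824 = 71824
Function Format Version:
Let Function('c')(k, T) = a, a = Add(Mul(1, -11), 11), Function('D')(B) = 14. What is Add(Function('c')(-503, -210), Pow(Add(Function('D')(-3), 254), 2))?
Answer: 71824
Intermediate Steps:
a = 0 (a = Add(-11, 11) = 0)
Function('c')(k, T) = 0
Add(Function('c')(-503, -210), Pow(Add(Function('D')(-3), 254), 2)) = Add(0, Pow(Add(14, 254), 2)) = Add(0, Pow(268, 2)) = Add(0, 71824) = 71824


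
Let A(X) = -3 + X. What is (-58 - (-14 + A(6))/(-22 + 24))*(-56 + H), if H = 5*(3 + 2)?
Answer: 3255/2 ≈ 1627.5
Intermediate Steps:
H = 25 (H = 5*5 = 25)
(-58 - (-14 + A(6))/(-22 + 24))*(-56 + H) = (-58 - (-14 + (-3 + 6))/(-22 + 24))*(-56 + 25) = (-58 - (-14 + 3)/2)*(-31) = (-58 - (-11)/2)*(-31) = (-58 - 1*(-11/2))*(-31) = (-58 + 11/2)*(-31) = -105/2*(-31) = 3255/2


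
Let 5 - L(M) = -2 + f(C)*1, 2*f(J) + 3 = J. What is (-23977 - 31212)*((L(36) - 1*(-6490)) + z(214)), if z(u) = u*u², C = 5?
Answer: -541229692760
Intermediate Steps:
f(J) = -3/2 + J/2
z(u) = u³
L(M) = 6 (L(M) = 5 - (-2 + (-3/2 + (½)*5)*1) = 5 - (-2 + (-3/2 + 5/2)*1) = 5 - (-2 + 1*1) = 5 - (-2 + 1) = 5 - 1*(-1) = 5 + 1 = 6)
(-23977 - 31212)*((L(36) - 1*(-6490)) + z(214)) = (-23977 - 31212)*((6 - 1*(-6490)) + 214³) = -55189*((6 + 6490) + 9800344) = -55189*(6496 + 9800344) = -55189*9806840 = -541229692760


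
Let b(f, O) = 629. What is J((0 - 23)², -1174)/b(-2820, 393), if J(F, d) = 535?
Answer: 535/629 ≈ 0.85056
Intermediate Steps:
J((0 - 23)², -1174)/b(-2820, 393) = 535/629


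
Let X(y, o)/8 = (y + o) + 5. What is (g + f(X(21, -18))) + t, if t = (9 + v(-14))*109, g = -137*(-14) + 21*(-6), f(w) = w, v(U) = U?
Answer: 1311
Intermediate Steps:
X(y, o) = 40 + 8*o + 8*y (X(y, o) = 8*((y + o) + 5) = 8*((o + y) + 5) = 8*(5 + o + y) = 40 + 8*o + 8*y)
g = 1792 (g = 1918 - 126 = 1792)
t = -545 (t = (9 - 14)*109 = -5*109 = -545)
(g + f(X(21, -18))) + t = (1792 + (40 + 8*(-18) + 8*21)) - 545 = (1792 + (40 - 144 + 168)) - 545 = (1792 + 64) - 545 = 1856 - 545 = 1311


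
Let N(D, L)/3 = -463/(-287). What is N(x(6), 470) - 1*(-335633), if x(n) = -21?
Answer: 96328060/287 ≈ 3.3564e+5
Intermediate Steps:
N(D, L) = 1389/287 (N(D, L) = 3*(-463/(-287)) = 3*(-463*(-1/287)) = 3*(463/287) = 1389/287)
N(x(6), 470) - 1*(-335633) = 1389/287 - 1*(-335633) = 1389/287 + 335633 = 96328060/287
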